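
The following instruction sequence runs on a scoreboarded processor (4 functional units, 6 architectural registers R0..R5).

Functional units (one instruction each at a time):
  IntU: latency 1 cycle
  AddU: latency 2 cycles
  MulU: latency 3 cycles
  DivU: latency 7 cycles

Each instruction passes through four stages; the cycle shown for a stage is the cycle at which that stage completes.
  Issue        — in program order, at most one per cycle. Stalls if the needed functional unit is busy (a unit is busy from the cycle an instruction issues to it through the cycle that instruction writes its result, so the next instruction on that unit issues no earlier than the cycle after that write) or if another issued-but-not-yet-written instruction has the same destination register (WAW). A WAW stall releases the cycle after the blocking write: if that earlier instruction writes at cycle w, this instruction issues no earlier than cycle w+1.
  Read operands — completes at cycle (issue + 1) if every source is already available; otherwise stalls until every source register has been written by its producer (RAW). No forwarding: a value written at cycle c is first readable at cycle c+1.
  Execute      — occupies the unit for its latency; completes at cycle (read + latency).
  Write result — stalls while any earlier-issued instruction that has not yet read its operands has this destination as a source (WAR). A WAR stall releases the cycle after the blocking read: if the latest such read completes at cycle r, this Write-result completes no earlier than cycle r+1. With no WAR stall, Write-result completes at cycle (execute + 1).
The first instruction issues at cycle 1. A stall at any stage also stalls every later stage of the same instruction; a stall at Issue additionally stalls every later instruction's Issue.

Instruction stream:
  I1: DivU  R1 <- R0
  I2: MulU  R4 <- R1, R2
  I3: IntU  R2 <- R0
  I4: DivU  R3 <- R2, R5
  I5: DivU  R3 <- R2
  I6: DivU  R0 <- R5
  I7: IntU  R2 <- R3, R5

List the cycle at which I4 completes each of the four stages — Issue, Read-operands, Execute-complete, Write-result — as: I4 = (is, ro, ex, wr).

I1: IS=1 RO=2 EX=9 WR=10
I2: IS=2 RO=11 EX=14 WR=15  [RAW R1: wait I1 write@10]
I3: IS=3 RO=4 EX=5 WR=12  [WAR R2: wait I2 read@11]
I4: IS=11 RO=13 EX=20 WR=21  [struct: DivU busy until I1 writes@10; RAW R2: wait I3 write@12]
I5: IS=22 RO=23 EX=30 WR=31  [struct: DivU busy until I4 writes@21]
I6: IS=32 RO=33 EX=40 WR=41  [struct: DivU busy until I5 writes@31]
I7: IS=33 RO=34 EX=35 WR=36

I4 = (11, 13, 20, 21)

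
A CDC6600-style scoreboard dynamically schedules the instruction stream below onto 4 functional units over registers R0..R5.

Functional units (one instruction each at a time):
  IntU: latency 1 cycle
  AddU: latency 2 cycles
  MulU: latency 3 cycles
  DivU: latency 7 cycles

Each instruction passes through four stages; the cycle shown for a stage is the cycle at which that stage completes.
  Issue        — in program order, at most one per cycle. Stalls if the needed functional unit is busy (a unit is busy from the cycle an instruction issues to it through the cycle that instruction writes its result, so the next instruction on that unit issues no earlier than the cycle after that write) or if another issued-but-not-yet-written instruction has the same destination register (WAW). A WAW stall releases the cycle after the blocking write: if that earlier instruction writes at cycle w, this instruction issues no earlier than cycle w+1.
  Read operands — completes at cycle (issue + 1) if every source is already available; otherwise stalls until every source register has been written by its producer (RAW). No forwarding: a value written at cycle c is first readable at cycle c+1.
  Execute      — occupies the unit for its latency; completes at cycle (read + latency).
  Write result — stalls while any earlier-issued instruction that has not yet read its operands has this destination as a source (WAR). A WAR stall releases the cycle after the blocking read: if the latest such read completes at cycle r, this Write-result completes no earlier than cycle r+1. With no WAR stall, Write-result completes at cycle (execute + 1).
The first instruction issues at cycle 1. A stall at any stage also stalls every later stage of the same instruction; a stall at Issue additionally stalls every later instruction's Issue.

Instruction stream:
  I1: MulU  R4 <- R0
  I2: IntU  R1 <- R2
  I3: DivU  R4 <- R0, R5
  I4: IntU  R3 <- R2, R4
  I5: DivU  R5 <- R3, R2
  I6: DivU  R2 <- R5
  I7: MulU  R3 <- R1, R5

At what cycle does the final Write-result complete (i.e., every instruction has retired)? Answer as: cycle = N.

cycle = 38

I1  is:1  ro:2  ex:5  wr:6
I2  is:2  ro:3  ex:4  wr:5
I3  is:7  ro:8  ex:15  wr:16  — WAW R4: wait I1 write@6
I4  is:8  ro:17  ex:18  wr:19  — RAW R4: wait I3 write@16
I5  is:17  ro:20  ex:27  wr:28  — struct: DivU busy until I3 writes@16, RAW R3: wait I4 write@19
I6  is:29  ro:30  ex:37  wr:38  — struct: DivU busy until I5 writes@28
I7  is:30  ro:31  ex:34  wr:35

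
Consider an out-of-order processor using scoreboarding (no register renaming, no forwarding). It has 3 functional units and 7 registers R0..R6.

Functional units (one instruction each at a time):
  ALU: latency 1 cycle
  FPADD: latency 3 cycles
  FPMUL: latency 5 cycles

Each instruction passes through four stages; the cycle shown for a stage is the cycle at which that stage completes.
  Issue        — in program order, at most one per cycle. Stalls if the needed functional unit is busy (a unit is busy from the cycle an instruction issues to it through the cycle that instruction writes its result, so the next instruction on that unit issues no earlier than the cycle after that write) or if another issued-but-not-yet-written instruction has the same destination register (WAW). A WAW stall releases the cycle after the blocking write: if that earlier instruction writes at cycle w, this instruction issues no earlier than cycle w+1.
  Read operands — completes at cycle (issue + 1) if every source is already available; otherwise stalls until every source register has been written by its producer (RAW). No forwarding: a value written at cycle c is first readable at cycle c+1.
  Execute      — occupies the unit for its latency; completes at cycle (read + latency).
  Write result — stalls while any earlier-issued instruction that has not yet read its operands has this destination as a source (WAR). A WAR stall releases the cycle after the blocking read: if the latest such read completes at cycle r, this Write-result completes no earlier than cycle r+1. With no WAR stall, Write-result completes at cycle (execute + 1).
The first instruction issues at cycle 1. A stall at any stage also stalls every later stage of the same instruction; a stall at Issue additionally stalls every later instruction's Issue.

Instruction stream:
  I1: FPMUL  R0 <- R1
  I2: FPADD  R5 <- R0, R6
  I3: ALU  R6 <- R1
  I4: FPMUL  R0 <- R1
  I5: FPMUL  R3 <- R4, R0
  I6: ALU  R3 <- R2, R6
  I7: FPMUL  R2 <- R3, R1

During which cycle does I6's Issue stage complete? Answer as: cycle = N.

1) issue 1, read 2, done 7, write 8
2) issue 2, read 9, done 12, write 13  <RAW R0: wait I1 write@8>
3) issue 3, read 4, done 5, write 10  <WAR R6: wait I2 read@9>
4) issue 9, read 10, done 15, write 16  <struct: FPMUL busy until I1 writes@8>
5) issue 17, read 18, done 23, write 24  <struct: FPMUL busy until I4 writes@16>
6) issue 25, read 26, done 27, write 28  <WAW R3: wait I5 write@24>
7) issue 26, read 29, done 34, write 35  <RAW R3: wait I6 write@28>

cycle = 25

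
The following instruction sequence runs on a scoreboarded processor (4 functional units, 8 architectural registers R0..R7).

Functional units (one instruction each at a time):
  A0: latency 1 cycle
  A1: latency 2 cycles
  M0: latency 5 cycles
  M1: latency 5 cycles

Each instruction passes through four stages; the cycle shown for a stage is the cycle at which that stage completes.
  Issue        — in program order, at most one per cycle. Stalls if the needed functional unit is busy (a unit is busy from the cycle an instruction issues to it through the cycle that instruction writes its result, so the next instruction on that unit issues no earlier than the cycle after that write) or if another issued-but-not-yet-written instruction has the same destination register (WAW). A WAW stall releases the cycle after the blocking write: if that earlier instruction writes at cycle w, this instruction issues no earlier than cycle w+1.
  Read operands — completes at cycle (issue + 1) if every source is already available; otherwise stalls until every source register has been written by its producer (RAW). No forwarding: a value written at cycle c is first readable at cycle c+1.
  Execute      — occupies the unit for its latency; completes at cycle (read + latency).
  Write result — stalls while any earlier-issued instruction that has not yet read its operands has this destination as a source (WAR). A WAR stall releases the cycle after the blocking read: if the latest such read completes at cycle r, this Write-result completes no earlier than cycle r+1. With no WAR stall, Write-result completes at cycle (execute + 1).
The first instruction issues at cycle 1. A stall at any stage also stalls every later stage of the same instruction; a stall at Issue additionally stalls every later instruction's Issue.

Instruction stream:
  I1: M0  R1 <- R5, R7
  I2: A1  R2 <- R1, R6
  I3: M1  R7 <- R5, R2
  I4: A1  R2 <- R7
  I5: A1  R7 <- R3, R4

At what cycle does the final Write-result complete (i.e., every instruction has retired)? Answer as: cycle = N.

I1 -> (1, 2, 7, 8)
I2 -> (2, 9, 11, 12)  // RAW R1: wait I1 write@8
I3 -> (3, 13, 18, 19)  // RAW R2: wait I2 write@12
I4 -> (13, 20, 22, 23)  // struct: A1 busy until I2 writes@12, RAW R7: wait I3 write@19
I5 -> (24, 25, 27, 28)  // struct: A1 busy until I4 writes@23

cycle = 28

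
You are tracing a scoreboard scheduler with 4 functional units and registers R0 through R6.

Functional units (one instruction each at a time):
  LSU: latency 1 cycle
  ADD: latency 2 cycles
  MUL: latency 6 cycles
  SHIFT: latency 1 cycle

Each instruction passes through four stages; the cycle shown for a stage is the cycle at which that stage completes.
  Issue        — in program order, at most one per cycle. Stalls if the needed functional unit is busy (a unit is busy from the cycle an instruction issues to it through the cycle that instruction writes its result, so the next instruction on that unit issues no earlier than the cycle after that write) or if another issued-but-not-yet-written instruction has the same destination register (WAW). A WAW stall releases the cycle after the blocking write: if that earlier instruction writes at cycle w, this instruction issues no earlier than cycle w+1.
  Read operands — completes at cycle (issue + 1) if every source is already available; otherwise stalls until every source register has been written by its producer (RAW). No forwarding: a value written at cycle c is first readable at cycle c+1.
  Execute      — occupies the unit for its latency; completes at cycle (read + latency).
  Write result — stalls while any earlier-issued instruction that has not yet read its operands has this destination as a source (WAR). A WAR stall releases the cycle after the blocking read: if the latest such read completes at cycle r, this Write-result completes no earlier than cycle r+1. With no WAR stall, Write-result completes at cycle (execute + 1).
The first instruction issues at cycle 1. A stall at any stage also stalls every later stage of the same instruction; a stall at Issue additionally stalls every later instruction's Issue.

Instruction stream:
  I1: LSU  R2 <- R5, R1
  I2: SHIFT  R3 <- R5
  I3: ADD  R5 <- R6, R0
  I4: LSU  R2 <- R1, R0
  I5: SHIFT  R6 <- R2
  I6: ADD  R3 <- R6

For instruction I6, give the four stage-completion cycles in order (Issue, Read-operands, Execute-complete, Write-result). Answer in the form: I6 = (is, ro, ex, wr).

I6 = (8, 12, 14, 15)

[1] I1 dispatched to LSU
[2] I1 operands ready · I2 dispatched to SHIFT
[3] I1 complete · I2 operands ready · I3 dispatched to ADD
[4] R2←I1 · I2 complete · I3 operands ready
[5] R3←I2 · I4 dispatched to LSU
[6] I3 complete · I4 operands ready · I5 dispatched to SHIFT
[7] R5←I3 · I4 complete
[8] R2←I4 · I6 dispatched to ADD
[9] I5 operands ready
[10] I5 complete
[11] R6←I5
[12] I6 operands ready
[14] I6 complete
[15] R3←I6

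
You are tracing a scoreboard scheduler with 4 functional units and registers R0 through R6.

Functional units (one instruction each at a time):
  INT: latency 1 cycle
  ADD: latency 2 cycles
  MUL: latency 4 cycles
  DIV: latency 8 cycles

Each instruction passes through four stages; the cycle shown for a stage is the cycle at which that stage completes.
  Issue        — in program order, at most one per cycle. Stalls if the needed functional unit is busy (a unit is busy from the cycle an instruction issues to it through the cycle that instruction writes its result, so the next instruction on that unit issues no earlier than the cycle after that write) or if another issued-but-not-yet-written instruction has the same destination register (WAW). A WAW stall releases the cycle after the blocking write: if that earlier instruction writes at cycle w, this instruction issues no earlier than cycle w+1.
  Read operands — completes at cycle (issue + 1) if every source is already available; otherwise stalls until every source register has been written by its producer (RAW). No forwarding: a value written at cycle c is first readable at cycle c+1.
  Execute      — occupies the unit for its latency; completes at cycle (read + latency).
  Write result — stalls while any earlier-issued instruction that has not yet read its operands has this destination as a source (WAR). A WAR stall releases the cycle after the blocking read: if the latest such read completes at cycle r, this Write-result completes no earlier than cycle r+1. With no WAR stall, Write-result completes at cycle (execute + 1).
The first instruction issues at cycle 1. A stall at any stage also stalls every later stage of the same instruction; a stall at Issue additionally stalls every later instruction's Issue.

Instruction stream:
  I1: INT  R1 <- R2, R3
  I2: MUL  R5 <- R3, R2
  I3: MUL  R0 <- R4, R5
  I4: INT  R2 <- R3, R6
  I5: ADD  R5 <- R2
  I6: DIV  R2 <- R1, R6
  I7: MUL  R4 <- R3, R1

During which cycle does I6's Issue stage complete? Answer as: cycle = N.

t=1  I1→INT
t=2  I1 RO; I2→MUL
t=3  I1 EX; I2 RO
t=4  I1 WR R1
t=7  I2 EX
t=8  I2 WR R5
t=9  I3→MUL
t=10  I3 RO; I4→INT
t=11  I4 RO; I5→ADD
t=12  I4 EX
t=13  I4 WR R2
t=14  I3 EX; I5 RO; I6→DIV
t=15  I3 WR R0; I6 RO
t=16  I5 EX; I7→MUL
t=17  I5 WR R5; I7 RO
t=21  I7 EX
t=22  I7 WR R4
t=23  I6 EX
t=24  I6 WR R2

cycle = 14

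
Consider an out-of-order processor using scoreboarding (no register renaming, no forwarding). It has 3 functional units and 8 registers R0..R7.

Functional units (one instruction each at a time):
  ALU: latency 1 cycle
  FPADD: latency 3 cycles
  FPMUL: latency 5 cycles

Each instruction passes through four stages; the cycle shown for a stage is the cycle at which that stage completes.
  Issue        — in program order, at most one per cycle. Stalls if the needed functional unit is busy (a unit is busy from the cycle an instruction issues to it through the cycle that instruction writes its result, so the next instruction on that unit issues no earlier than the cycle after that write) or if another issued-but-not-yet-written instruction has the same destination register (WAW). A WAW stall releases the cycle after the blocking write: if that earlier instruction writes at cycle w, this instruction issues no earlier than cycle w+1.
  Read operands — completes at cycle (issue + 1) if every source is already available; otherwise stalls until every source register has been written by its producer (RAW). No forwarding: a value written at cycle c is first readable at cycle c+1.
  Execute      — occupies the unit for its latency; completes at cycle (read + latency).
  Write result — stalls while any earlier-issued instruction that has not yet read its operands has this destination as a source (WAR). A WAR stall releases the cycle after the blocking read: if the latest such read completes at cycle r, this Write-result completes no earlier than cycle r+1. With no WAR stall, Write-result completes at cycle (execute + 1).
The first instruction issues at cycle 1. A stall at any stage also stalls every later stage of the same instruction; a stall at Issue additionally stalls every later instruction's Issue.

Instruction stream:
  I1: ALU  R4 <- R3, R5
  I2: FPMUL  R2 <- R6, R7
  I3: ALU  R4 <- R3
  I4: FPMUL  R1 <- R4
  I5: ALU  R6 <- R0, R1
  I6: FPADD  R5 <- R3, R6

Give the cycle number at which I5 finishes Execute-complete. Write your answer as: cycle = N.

[1] I1 issues→ALU
[2] I1 reads, I2 issues→FPMUL
[3] I1 exec-done, I2 reads
[4] I1 writes R4
[5] I3 issues→ALU
[6] I3 reads
[7] I3 exec-done
[8] I2 exec-done, I3 writes R4
[9] I2 writes R2
[10] I4 issues→FPMUL
[11] I4 reads, I5 issues→ALU
[12] I6 issues→FPADD
[16] I4 exec-done
[17] I4 writes R1
[18] I5 reads
[19] I5 exec-done
[20] I5 writes R6
[21] I6 reads
[24] I6 exec-done
[25] I6 writes R5

cycle = 19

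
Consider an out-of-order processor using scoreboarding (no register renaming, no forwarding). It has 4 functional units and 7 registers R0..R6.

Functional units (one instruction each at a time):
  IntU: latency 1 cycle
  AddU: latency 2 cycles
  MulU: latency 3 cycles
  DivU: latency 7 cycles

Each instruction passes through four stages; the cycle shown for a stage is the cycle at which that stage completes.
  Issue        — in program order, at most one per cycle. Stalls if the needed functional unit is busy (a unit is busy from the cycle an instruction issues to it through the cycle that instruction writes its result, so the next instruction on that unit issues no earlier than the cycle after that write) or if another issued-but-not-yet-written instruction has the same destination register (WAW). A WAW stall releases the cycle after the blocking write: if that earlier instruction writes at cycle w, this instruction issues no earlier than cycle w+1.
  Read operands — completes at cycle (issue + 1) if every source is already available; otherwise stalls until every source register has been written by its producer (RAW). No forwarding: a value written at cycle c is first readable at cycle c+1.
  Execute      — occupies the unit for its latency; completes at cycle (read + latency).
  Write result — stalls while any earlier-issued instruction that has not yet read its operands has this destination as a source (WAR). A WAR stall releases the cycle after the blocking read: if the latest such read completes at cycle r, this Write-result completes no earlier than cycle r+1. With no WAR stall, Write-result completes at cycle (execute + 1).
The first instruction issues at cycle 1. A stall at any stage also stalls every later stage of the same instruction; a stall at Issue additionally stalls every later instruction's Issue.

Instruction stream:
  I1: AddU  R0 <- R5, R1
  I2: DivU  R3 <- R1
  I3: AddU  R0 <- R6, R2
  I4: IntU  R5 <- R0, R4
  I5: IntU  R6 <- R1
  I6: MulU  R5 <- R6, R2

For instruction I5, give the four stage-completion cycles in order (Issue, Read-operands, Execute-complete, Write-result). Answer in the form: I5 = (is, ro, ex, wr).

I5 = (14, 15, 16, 17)

[I1] 1/2/4/5
[I2] 2/3/10/11
[I3] 6/7/9/10  (struct: AddU busy until I1 writes@5)
[I4] 7/11/12/13  (RAW R0: wait I3 write@10)
[I5] 14/15/16/17  (struct: IntU busy until I4 writes@13)
[I6] 15/18/21/22  (RAW R6: wait I5 write@17)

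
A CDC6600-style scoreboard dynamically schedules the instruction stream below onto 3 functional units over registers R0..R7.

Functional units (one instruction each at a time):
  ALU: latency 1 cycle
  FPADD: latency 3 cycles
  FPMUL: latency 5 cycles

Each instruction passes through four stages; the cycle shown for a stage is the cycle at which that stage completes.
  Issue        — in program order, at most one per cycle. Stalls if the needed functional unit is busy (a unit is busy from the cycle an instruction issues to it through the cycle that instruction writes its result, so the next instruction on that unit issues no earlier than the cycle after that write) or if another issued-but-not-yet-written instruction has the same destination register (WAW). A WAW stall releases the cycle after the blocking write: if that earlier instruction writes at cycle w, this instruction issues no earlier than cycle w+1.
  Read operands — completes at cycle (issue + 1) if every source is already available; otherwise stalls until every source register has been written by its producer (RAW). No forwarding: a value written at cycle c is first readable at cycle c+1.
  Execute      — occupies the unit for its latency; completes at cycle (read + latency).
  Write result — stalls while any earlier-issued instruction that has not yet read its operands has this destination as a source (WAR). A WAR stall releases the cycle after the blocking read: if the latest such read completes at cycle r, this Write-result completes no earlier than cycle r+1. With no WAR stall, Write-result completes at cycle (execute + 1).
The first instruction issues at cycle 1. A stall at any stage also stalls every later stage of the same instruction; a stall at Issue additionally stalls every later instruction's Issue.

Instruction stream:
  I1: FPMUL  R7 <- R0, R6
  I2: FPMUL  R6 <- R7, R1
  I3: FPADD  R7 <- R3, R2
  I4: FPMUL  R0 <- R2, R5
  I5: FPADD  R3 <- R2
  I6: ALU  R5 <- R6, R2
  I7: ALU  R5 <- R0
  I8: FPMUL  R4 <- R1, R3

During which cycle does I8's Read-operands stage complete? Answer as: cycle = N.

  I1 | 1 | 2 | 7 | 8
  I2 | 9 | 10 | 15 | 16   struct: FPMUL busy until I1 writes@8
  I3 | 10 | 11 | 14 | 15
  I4 | 17 | 18 | 23 | 24   struct: FPMUL busy until I2 writes@16
  I5 | 18 | 19 | 22 | 23
  I6 | 19 | 20 | 21 | 22
  I7 | 23 | 25 | 26 | 27   struct: ALU busy until I6 writes@22 · RAW R0: wait I4 write@24
  I8 | 25 | 26 | 31 | 32   struct: FPMUL busy until I4 writes@24

cycle = 26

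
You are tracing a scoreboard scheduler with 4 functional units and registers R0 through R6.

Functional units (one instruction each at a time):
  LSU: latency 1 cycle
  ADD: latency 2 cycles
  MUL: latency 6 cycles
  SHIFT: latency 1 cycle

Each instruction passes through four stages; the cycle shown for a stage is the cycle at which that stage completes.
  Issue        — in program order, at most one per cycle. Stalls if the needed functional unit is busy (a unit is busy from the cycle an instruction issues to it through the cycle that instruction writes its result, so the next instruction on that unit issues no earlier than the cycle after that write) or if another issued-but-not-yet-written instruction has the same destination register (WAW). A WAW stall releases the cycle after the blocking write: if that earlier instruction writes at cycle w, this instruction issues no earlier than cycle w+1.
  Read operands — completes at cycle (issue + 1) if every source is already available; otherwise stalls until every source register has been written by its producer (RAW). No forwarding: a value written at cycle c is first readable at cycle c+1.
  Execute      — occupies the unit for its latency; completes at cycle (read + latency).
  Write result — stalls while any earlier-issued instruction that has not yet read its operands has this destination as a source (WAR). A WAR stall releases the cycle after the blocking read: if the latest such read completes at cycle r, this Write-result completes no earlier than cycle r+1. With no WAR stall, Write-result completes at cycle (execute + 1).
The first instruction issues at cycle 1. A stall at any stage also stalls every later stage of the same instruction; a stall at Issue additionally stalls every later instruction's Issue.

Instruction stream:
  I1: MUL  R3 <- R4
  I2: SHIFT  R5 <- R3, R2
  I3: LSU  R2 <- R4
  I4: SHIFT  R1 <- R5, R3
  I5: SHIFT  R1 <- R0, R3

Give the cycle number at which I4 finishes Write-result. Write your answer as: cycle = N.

cycle = 16

I1  is:1  ro:2  ex:8  wr:9
I2  is:2  ro:10  ex:11  wr:12  — RAW R3: wait I1 write@9
I3  is:3  ro:4  ex:5  wr:11  — WAR R2: wait I2 read@10
I4  is:13  ro:14  ex:15  wr:16  — struct: SHIFT busy until I2 writes@12
I5  is:17  ro:18  ex:19  wr:20  — struct: SHIFT busy until I4 writes@16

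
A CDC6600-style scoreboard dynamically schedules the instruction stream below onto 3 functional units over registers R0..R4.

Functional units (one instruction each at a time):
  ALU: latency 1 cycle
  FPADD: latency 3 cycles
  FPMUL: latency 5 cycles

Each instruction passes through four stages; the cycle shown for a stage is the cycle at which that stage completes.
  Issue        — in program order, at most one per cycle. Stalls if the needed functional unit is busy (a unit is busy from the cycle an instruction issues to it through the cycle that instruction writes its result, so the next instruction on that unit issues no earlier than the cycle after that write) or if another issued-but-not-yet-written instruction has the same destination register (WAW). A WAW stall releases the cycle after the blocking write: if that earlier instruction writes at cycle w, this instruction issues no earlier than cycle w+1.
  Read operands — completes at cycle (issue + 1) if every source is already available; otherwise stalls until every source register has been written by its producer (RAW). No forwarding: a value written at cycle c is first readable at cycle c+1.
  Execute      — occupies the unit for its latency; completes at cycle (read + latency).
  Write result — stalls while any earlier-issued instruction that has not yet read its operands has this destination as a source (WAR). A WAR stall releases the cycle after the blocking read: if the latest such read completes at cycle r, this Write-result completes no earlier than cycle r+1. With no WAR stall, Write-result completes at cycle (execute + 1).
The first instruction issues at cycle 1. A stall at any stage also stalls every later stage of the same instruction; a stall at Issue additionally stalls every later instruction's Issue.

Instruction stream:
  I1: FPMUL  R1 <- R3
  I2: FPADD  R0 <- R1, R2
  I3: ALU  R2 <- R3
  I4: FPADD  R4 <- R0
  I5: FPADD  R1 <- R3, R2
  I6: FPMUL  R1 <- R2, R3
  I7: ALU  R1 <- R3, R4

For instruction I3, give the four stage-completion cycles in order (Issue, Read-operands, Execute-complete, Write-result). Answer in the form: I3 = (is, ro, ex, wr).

c1: I1 dispatched to FPMUL
c2: I1 operands ready | I2 dispatched to FPADD
c3: I3 dispatched to ALU
c4: I3 operands ready
c5: I3 complete
c7: I1 complete
c8: R1←I1
c9: I2 operands ready
c10: R2←I3
c12: I2 complete
c13: R0←I2
c14: I4 dispatched to FPADD
c15: I4 operands ready
c18: I4 complete
c19: R4←I4
c20: I5 dispatched to FPADD
c21: I5 operands ready
c24: I5 complete
c25: R1←I5
c26: I6 dispatched to FPMUL
c27: I6 operands ready
c32: I6 complete
c33: R1←I6
c34: I7 dispatched to ALU
c35: I7 operands ready
c36: I7 complete
c37: R1←I7

I3 = (3, 4, 5, 10)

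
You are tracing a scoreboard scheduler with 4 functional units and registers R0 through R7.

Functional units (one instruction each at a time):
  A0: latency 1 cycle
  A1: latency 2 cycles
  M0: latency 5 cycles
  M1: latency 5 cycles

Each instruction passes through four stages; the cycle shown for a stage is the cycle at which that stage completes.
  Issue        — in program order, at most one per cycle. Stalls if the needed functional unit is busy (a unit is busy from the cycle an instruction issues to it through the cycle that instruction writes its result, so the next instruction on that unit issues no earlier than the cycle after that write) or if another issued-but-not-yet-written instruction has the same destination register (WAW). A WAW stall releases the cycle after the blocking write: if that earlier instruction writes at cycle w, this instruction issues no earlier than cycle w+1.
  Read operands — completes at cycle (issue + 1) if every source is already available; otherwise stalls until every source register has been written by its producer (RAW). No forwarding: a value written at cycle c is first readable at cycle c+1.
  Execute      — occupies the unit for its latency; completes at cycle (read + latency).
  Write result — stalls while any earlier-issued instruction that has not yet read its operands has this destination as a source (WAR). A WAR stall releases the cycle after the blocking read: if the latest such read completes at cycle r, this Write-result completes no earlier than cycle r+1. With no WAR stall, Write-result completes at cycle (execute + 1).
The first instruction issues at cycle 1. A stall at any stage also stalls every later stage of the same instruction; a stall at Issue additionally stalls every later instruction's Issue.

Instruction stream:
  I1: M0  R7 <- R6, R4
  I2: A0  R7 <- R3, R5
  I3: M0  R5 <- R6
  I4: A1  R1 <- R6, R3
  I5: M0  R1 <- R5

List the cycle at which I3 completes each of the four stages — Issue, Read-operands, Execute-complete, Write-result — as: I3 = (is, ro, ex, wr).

  I1 | 1 | 2 | 7 | 8
  I2 | 9 | 10 | 11 | 12   WAW R7: wait I1 write@8
  I3 | 10 | 11 | 16 | 17
  I4 | 11 | 12 | 14 | 15
  I5 | 18 | 19 | 24 | 25   struct: M0 busy until I3 writes@17

I3 = (10, 11, 16, 17)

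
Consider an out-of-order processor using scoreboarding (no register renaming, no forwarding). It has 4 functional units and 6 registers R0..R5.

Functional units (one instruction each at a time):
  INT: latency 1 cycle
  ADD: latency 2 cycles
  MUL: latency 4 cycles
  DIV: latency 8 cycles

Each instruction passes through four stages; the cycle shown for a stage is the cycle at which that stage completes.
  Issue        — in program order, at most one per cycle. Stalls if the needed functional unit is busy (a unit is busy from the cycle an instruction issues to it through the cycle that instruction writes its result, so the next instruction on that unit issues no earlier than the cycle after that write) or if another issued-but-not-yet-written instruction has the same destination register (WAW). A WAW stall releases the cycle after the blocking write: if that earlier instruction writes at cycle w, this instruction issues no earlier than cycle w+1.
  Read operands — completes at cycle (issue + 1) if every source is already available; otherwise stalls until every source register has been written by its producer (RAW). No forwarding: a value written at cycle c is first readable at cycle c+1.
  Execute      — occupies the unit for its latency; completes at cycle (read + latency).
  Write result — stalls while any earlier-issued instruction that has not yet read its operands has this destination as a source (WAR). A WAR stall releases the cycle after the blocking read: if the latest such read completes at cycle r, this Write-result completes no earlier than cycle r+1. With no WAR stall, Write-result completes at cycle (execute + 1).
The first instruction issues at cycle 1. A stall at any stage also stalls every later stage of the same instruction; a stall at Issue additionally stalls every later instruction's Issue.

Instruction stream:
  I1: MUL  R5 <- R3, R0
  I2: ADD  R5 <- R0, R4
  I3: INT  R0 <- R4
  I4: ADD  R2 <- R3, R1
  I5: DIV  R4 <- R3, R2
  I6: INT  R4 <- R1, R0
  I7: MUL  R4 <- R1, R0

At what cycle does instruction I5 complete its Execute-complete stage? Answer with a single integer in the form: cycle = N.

t=1  I1 dispatched to MUL
t=2  I1 operands ready
t=6  I1 complete
t=7  R5←I1
t=8  I2 dispatched to ADD
t=9  I2 operands ready, I3 dispatched to INT
t=10  I3 operands ready
t=11  I2 complete, I3 complete
t=12  R5←I2, R0←I3
t=13  I4 dispatched to ADD
t=14  I4 operands ready, I5 dispatched to DIV
t=16  I4 complete
t=17  R2←I4
t=18  I5 operands ready
t=26  I5 complete
t=27  R4←I5
t=28  I6 dispatched to INT
t=29  I6 operands ready
t=30  I6 complete
t=31  R4←I6
t=32  I7 dispatched to MUL
t=33  I7 operands ready
t=37  I7 complete
t=38  R4←I7

cycle = 26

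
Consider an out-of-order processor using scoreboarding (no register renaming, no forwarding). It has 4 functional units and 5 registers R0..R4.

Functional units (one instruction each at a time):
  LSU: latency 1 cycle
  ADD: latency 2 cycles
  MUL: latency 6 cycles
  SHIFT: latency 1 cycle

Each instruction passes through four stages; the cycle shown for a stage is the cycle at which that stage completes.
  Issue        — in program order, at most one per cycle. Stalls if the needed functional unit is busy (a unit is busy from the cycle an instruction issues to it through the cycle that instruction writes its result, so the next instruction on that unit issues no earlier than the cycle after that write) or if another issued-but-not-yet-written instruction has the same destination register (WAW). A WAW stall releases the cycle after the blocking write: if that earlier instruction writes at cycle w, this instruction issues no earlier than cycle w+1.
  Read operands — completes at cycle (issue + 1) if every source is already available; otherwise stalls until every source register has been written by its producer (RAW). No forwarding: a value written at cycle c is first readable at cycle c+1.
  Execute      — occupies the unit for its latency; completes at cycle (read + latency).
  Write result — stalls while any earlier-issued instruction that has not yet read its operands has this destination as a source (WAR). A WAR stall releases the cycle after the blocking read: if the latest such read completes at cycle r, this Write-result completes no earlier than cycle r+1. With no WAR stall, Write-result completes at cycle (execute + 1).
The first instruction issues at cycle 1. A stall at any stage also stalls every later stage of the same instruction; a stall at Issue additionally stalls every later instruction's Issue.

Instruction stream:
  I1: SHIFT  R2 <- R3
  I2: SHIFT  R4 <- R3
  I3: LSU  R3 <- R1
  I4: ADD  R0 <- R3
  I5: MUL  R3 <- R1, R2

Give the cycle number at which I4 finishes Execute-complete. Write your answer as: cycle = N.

cycle = 12

cycle 1: issue I1 (SHIFT)
cycle 2: I1 read-ops
cycle 3: I1 finished on SHIFT
cycle 4: I1→R2
cycle 5: issue I2 (SHIFT)
cycle 6: I2 read-ops, issue I3 (LSU)
cycle 7: I2 finished on SHIFT, I3 read-ops, issue I4 (ADD)
cycle 8: I2→R4, I3 finished on LSU
cycle 9: I3→R3
cycle 10: I4 read-ops, issue I5 (MUL)
cycle 11: I5 read-ops
cycle 12: I4 finished on ADD
cycle 13: I4→R0
cycle 17: I5 finished on MUL
cycle 18: I5→R3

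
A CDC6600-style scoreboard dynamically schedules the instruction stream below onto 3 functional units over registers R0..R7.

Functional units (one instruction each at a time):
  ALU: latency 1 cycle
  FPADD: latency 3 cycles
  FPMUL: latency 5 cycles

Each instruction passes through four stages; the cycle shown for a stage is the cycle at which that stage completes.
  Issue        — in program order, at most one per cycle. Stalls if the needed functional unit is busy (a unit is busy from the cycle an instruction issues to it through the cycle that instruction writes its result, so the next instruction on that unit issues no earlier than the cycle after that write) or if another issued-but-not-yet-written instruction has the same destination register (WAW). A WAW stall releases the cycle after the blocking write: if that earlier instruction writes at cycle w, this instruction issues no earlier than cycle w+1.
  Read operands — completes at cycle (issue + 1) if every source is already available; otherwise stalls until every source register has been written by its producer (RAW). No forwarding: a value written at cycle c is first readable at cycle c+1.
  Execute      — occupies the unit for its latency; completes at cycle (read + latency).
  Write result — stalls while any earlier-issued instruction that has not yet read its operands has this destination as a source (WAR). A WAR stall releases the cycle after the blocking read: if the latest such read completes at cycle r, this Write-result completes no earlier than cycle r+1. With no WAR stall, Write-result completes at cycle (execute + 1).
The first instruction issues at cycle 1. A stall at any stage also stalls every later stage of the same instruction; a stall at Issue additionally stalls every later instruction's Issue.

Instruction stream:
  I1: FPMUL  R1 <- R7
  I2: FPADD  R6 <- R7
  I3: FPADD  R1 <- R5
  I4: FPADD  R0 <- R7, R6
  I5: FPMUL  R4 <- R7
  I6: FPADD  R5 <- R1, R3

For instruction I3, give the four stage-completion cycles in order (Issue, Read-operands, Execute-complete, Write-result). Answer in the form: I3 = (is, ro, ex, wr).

1) issue 1, read 2, done 7, write 8
2) issue 2, read 3, done 6, write 7
3) issue 9, read 10, done 13, write 14  <WAW R1: wait I1 write@8>
4) issue 15, read 16, done 19, write 20  <struct: FPADD busy until I3 writes@14>
5) issue 16, read 17, done 22, write 23
6) issue 21, read 22, done 25, write 26  <struct: FPADD busy until I4 writes@20>

I3 = (9, 10, 13, 14)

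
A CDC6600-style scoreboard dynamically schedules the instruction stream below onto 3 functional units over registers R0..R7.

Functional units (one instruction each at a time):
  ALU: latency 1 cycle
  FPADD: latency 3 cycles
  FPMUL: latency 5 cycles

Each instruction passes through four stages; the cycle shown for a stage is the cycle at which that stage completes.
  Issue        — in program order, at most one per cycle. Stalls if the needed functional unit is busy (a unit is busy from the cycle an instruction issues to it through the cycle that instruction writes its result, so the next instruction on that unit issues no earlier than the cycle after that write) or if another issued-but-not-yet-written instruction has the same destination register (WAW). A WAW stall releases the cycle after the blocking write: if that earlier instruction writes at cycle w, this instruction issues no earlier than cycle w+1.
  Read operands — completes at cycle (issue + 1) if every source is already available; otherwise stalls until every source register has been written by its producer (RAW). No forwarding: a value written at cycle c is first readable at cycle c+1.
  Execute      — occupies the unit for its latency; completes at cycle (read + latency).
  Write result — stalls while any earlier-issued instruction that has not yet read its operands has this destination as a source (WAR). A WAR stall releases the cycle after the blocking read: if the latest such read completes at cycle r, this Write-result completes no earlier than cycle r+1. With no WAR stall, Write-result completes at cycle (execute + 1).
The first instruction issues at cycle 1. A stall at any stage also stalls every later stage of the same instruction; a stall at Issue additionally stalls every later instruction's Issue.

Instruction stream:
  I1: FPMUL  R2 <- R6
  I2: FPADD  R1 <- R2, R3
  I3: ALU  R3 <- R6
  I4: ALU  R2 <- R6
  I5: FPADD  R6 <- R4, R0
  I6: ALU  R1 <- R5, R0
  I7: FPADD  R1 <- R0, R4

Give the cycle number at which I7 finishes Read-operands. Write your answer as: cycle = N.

cycle = 21

  I1 | 1 | 2 | 7 | 8
  I2 | 2 | 9 | 12 | 13   RAW R2: wait I1 write@8
  I3 | 3 | 4 | 5 | 10   WAR R3: wait I2 read@9
  I4 | 11 | 12 | 13 | 14   struct: ALU busy until I3 writes@10
  I5 | 14 | 15 | 18 | 19   struct: FPADD busy until I2 writes@13
  I6 | 15 | 16 | 17 | 18
  I7 | 20 | 21 | 24 | 25   struct: FPADD busy until I5 writes@19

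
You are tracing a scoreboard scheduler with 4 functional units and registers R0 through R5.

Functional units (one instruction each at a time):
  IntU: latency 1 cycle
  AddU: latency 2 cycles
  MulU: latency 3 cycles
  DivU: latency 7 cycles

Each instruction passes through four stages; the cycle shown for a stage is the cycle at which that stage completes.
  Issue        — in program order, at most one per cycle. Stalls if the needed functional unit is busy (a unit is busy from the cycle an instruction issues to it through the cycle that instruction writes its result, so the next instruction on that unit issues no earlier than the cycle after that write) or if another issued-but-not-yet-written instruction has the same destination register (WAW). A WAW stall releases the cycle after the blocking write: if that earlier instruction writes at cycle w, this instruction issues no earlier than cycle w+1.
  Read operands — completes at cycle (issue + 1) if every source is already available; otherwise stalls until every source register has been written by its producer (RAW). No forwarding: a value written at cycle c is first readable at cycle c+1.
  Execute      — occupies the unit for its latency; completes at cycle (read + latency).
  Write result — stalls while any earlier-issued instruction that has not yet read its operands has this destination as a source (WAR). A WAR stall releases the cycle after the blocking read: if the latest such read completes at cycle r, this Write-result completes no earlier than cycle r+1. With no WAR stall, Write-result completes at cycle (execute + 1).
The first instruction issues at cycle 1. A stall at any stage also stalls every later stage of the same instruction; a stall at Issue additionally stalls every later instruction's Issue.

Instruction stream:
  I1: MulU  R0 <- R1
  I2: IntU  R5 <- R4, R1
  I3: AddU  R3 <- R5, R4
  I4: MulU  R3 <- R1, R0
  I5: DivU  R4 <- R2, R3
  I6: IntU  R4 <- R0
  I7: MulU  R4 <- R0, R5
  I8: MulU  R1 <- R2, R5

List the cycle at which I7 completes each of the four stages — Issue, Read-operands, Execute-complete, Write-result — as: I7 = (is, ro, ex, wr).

I1: IS=1 RO=2 EX=5 WR=6
I2: IS=2 RO=3 EX=4 WR=5
I3: IS=3 RO=6 EX=8 WR=9  [RAW R5: wait I2 write@5]
I4: IS=10 RO=11 EX=14 WR=15  [WAW R3: wait I3 write@9]
I5: IS=11 RO=16 EX=23 WR=24  [RAW R3: wait I4 write@15]
I6: IS=25 RO=26 EX=27 WR=28  [WAW R4: wait I5 write@24]
I7: IS=29 RO=30 EX=33 WR=34  [WAW R4: wait I6 write@28]
I8: IS=35 RO=36 EX=39 WR=40  [struct: MulU busy until I7 writes@34]

I7 = (29, 30, 33, 34)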